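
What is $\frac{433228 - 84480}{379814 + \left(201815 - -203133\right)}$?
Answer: $\frac{174374}{392381} \approx 0.4444$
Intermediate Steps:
$\frac{433228 - 84480}{379814 + \left(201815 - -203133\right)} = \frac{348748}{379814 + \left(201815 + 203133\right)} = \frac{348748}{379814 + 404948} = \frac{348748}{784762} = 348748 \cdot \frac{1}{784762} = \frac{174374}{392381}$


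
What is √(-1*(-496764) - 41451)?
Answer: √455313 ≈ 674.77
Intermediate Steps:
√(-1*(-496764) - 41451) = √(496764 - 41451) = √455313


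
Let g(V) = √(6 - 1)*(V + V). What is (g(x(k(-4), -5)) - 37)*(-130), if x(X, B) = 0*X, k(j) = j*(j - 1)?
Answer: 4810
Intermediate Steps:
k(j) = j*(-1 + j)
x(X, B) = 0
g(V) = 2*V*√5 (g(V) = √5*(2*V) = 2*V*√5)
(g(x(k(-4), -5)) - 37)*(-130) = (2*0*√5 - 37)*(-130) = (0 - 37)*(-130) = -37*(-130) = 4810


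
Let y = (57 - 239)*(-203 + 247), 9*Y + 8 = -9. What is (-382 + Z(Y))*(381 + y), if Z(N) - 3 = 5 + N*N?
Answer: 228848135/81 ≈ 2.8253e+6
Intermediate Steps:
Y = -17/9 (Y = -8/9 + (⅑)*(-9) = -8/9 - 1 = -17/9 ≈ -1.8889)
Z(N) = 8 + N² (Z(N) = 3 + (5 + N*N) = 3 + (5 + N²) = 8 + N²)
y = -8008 (y = -182*44 = -8008)
(-382 + Z(Y))*(381 + y) = (-382 + (8 + (-17/9)²))*(381 - 8008) = (-382 + (8 + 289/81))*(-7627) = (-382 + 937/81)*(-7627) = -30005/81*(-7627) = 228848135/81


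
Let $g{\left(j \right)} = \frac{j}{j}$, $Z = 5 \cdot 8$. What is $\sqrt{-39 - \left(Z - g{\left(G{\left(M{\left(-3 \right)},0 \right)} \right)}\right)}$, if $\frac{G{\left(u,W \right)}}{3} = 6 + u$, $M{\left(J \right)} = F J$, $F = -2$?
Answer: $i \sqrt{78} \approx 8.8318 i$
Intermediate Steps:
$M{\left(J \right)} = - 2 J$
$G{\left(u,W \right)} = 18 + 3 u$ ($G{\left(u,W \right)} = 3 \left(6 + u\right) = 18 + 3 u$)
$Z = 40$
$g{\left(j \right)} = 1$
$\sqrt{-39 - \left(Z - g{\left(G{\left(M{\left(-3 \right)},0 \right)} \right)}\right)} = \sqrt{-39 + \left(1 - 40\right)} = \sqrt{-39 - 39} = \sqrt{-78} = i \sqrt{78}$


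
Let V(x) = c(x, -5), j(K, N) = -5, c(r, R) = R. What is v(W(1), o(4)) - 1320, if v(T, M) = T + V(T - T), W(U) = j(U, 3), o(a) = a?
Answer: -1330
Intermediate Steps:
V(x) = -5
W(U) = -5
v(T, M) = -5 + T (v(T, M) = T - 5 = -5 + T)
v(W(1), o(4)) - 1320 = (-5 - 5) - 1320 = -10 - 1320 = -1330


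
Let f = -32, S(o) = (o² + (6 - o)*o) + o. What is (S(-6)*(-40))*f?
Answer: -53760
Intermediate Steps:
S(o) = o + o² + o*(6 - o) (S(o) = (o² + o*(6 - o)) + o = o + o² + o*(6 - o))
(S(-6)*(-40))*f = ((7*(-6))*(-40))*(-32) = -42*(-40)*(-32) = 1680*(-32) = -53760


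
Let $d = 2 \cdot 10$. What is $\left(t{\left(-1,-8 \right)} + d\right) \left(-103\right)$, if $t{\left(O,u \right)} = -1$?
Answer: $-1957$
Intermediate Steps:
$d = 20$
$\left(t{\left(-1,-8 \right)} + d\right) \left(-103\right) = \left(-1 + 20\right) \left(-103\right) = 19 \left(-103\right) = -1957$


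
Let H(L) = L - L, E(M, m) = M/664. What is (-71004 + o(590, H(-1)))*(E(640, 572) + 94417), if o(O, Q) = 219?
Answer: -554720172435/83 ≈ -6.6834e+9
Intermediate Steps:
E(M, m) = M/664 (E(M, m) = M*(1/664) = M/664)
H(L) = 0
(-71004 + o(590, H(-1)))*(E(640, 572) + 94417) = (-71004 + 219)*((1/664)*640 + 94417) = -70785*(80/83 + 94417) = -70785*7836691/83 = -554720172435/83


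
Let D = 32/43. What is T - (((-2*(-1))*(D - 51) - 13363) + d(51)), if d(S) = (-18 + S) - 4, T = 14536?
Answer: 1202732/43 ≈ 27971.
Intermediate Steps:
D = 32/43 (D = 32*(1/43) = 32/43 ≈ 0.74419)
d(S) = -22 + S
T - (((-2*(-1))*(D - 51) - 13363) + d(51)) = 14536 - (((-2*(-1))*(32/43 - 51) - 13363) + (-22 + 51)) = 14536 - ((2*(-2161/43) - 13363) + 29) = 14536 - ((-4322/43 - 13363) + 29) = 14536 - (-578931/43 + 29) = 14536 - 1*(-577684/43) = 14536 + 577684/43 = 1202732/43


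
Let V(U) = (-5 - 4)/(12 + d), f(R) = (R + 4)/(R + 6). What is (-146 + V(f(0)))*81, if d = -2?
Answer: -118989/10 ≈ -11899.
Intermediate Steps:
f(R) = (4 + R)/(6 + R)
V(U) = -9/10 (V(U) = (-5 - 4)/(12 - 2) = -9/10)
(-146 + V(f(0)))*81 = (-146 - 9/10)*81 = -1469/10*81 = -118989/10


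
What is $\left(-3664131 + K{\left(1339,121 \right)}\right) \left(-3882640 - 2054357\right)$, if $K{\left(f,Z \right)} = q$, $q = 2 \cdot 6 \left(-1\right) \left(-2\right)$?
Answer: $21753792266679$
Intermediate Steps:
$q = 24$ ($q = 12 \left(-1\right) \left(-2\right) = \left(-12\right) \left(-2\right) = 24$)
$K{\left(f,Z \right)} = 24$
$\left(-3664131 + K{\left(1339,121 \right)}\right) \left(-3882640 - 2054357\right) = \left(-3664131 + 24\right) \left(-3882640 - 2054357\right) = \left(-3664107\right) \left(-5936997\right) = 21753792266679$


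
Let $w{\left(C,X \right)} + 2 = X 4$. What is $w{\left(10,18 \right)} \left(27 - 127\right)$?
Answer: $-7000$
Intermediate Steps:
$w{\left(C,X \right)} = -2 + 4 X$ ($w{\left(C,X \right)} = -2 + X 4 = -2 + 4 X$)
$w{\left(10,18 \right)} \left(27 - 127\right) = \left(-2 + 4 \cdot 18\right) \left(27 - 127\right) = \left(-2 + 72\right) \left(-100\right) = 70 \left(-100\right) = -7000$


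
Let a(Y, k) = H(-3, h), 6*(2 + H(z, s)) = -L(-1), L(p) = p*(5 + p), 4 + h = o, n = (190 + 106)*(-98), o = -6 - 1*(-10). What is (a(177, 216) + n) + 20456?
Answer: -25660/3 ≈ -8553.3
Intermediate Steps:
o = 4 (o = -6 + 10 = 4)
n = -29008 (n = 296*(-98) = -29008)
h = 0 (h = -4 + 4 = 0)
H(z, s) = -4/3 (H(z, s) = -2 + (-(-1)*(5 - 1))/6 = -2 + (-(-1)*4)/6 = -2 + (-1*(-4))/6 = -2 + (1/6)*4 = -2 + 2/3 = -4/3)
a(Y, k) = -4/3
(a(177, 216) + n) + 20456 = (-4/3 - 29008) + 20456 = -87028/3 + 20456 = -25660/3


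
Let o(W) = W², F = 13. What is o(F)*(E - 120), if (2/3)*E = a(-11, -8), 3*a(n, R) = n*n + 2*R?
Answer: -22815/2 ≈ -11408.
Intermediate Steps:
a(n, R) = n²/3 + 2*R/3 (a(n, R) = (n*n + 2*R)/3 = (n² + 2*R)/3 = n²/3 + 2*R/3)
E = 105/2 (E = 3*((⅓)*(-11)² + (⅔)*(-8))/2 = 3*((⅓)*121 - 16/3)/2 = 3*(121/3 - 16/3)/2 = (3/2)*35 = 105/2 ≈ 52.500)
o(F)*(E - 120) = 13²*(105/2 - 120) = 169*(-135/2) = -22815/2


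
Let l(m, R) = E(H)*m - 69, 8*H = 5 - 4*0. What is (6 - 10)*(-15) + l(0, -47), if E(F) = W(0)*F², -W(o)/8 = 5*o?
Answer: -9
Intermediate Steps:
H = 5/8 (H = (5 - 4*0)/8 = (5 + 0)/8 = (⅛)*5 = 5/8 ≈ 0.62500)
W(o) = -40*o
E(F) = 0 (E(F) = (-40*0)*F² = 0*F² = 0)
l(m, R) = -69 (l(m, R) = 0*m - 69 = 0 - 69 = -69)
(6 - 10)*(-15) + l(0, -47) = (6 - 10)*(-15) - 69 = -4*(-15) - 69 = 60 - 69 = -9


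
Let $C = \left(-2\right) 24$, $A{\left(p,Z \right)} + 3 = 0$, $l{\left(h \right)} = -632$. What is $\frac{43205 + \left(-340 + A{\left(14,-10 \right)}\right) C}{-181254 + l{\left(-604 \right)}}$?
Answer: $- \frac{59669}{181886} \approx -0.32806$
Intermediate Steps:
$A{\left(p,Z \right)} = -3$ ($A{\left(p,Z \right)} = -3 + 0 = -3$)
$C = -48$
$\frac{43205 + \left(-340 + A{\left(14,-10 \right)}\right) C}{-181254 + l{\left(-604 \right)}} = \frac{43205 + \left(-340 - 3\right) \left(-48\right)}{-181254 - 632} = \frac{43205 - -16464}{-181886} = \left(43205 + 16464\right) \left(- \frac{1}{181886}\right) = 59669 \left(- \frac{1}{181886}\right) = - \frac{59669}{181886}$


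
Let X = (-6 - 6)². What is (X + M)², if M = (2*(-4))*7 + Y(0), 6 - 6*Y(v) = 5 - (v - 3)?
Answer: 69169/9 ≈ 7685.4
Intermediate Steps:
X = 144 (X = (-12)² = 144)
Y(v) = -⅓ + v/6 (Y(v) = 1 - (5 - (v - 3))/6 = 1 - (5 - (-3 + v))/6 = 1 - (5 + (3 - v))/6 = 1 - (8 - v)/6 = 1 + (-4/3 + v/6) = -⅓ + v/6)
M = -169/3 (M = (2*(-4))*7 + (-⅓ + (⅙)*0) = -8*7 + (-⅓ + 0) = -56 - ⅓ = -169/3 ≈ -56.333)
(X + M)² = (144 - 169/3)² = (263/3)² = 69169/9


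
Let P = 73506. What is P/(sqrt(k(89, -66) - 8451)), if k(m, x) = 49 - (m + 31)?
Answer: -36753*I*sqrt(8522)/4261 ≈ -796.25*I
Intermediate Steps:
k(m, x) = 18 - m (k(m, x) = 49 - (31 + m) = 49 + (-31 - m) = 18 - m)
P/(sqrt(k(89, -66) - 8451)) = 73506/(sqrt((18 - 1*89) - 8451)) = 73506/(sqrt((18 - 89) - 8451)) = 73506/(sqrt(-71 - 8451)) = 73506/(sqrt(-8522)) = 73506/((I*sqrt(8522))) = 73506*(-I*sqrt(8522)/8522) = -36753*I*sqrt(8522)/4261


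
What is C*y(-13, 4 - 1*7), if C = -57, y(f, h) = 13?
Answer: -741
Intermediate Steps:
C*y(-13, 4 - 1*7) = -57*13 = -741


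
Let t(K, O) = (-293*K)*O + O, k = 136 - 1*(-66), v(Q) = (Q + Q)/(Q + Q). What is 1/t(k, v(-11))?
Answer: -1/59185 ≈ -1.6896e-5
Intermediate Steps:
v(Q) = 1 (v(Q) = (2*Q)/((2*Q)) = (2*Q)*(1/(2*Q)) = 1)
k = 202 (k = 136 + 66 = 202)
t(K, O) = O - 293*K*O (t(K, O) = -293*K*O + O = O - 293*K*O)
1/t(k, v(-11)) = 1/(1*(1 - 293*202)) = 1/(1*(1 - 59186)) = 1/(1*(-59185)) = 1/(-59185) = -1/59185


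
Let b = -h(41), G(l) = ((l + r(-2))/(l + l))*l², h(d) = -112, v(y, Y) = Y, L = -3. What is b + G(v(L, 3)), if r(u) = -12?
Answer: 197/2 ≈ 98.500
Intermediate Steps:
G(l) = l*(-12 + l)/2 (G(l) = ((l - 12)/(l + l))*l² = ((-12 + l)/((2*l)))*l² = ((-12 + l)*(1/(2*l)))*l² = ((-12 + l)/(2*l))*l² = l*(-12 + l)/2)
b = 112 (b = -1*(-112) = 112)
b + G(v(L, 3)) = 112 + (½)*3*(-12 + 3) = 112 + (½)*3*(-9) = 112 - 27/2 = 197/2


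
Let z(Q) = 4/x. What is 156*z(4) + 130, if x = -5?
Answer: 26/5 ≈ 5.2000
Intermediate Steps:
z(Q) = -⅘ (z(Q) = 4/(-5) = 4*(-⅕) = -⅘)
156*z(4) + 130 = 156*(-⅘) + 130 = -624/5 + 130 = 26/5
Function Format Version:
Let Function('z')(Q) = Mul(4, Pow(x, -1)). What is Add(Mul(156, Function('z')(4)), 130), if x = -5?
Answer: Rational(26, 5) ≈ 5.2000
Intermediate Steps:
Function('z')(Q) = Rational(-4, 5) (Function('z')(Q) = Mul(4, Pow(-5, -1)) = Mul(4, Rational(-1, 5)) = Rational(-4, 5))
Add(Mul(156, Function('z')(4)), 130) = Add(Mul(156, Rational(-4, 5)), 130) = Add(Rational(-624, 5), 130) = Rational(26, 5)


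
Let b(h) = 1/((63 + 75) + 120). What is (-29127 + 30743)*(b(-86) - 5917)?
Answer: -1233480680/129 ≈ -9.5619e+6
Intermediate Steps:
b(h) = 1/258 (b(h) = 1/(138 + 120) = 1/258)
(-29127 + 30743)*(b(-86) - 5917) = (-29127 + 30743)*(1/258 - 5917) = 1616*(-1526585/258) = -1233480680/129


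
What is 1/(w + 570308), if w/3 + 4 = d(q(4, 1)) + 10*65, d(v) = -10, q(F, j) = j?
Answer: 1/572216 ≈ 1.7476e-6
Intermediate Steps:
w = 1908 (w = -12 + 3*(-10 + 10*65) = -12 + 3*(-10 + 650) = -12 + 3*640 = -12 + 1920 = 1908)
1/(w + 570308) = 1/(1908 + 570308) = 1/572216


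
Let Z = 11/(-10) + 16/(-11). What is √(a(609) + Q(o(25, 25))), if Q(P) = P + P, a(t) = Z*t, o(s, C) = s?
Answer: I*√18219190/110 ≈ 38.804*I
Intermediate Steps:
Z = -281/110 (Z = 11*(-⅒) + 16*(-1/11) = -11/10 - 16/11 = -281/110 ≈ -2.5545)
a(t) = -281*t/110
Q(P) = 2*P
√(a(609) + Q(o(25, 25))) = √(-281/110*609 + 2*25) = √(-171129/110 + 50) = √(-165629/110) = I*√18219190/110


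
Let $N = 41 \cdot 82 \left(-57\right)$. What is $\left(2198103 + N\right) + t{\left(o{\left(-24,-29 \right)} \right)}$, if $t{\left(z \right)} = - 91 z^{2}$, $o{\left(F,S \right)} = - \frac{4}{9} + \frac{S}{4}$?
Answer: $\frac{2593401485}{1296} \approx 2.0011 \cdot 10^{6}$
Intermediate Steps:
$o{\left(F,S \right)} = - \frac{4}{9} + \frac{S}{4}$ ($o{\left(F,S \right)} = \left(-4\right) \frac{1}{9} + S \frac{1}{4} = - \frac{4}{9} + \frac{S}{4}$)
$N = -191634$ ($N = 3362 \left(-57\right) = -191634$)
$\left(2198103 + N\right) + t{\left(o{\left(-24,-29 \right)} \right)} = \left(2198103 - 191634\right) - 91 \left(- \frac{4}{9} + \frac{1}{4} \left(-29\right)\right)^{2} = 2006469 - 91 \left(- \frac{4}{9} - \frac{29}{4}\right)^{2} = 2006469 - 91 \left(- \frac{277}{36}\right)^{2} = 2006469 - \frac{6982339}{1296} = \frac{2593401485}{1296}$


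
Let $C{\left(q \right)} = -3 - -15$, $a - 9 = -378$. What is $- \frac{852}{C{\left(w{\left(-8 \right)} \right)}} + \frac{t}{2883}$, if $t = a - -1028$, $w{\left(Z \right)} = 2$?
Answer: $- \frac{204034}{2883} \approx -70.771$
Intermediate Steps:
$a = -369$ ($a = 9 - 378 = -369$)
$C{\left(q \right)} = 12$ ($C{\left(q \right)} = -3 + 15 = 12$)
$t = 659$ ($t = -369 - -1028 = -369 + 1028 = 659$)
$- \frac{852}{C{\left(w{\left(-8 \right)} \right)}} + \frac{t}{2883} = - \frac{852}{12} + \frac{659}{2883} = \left(-852\right) \frac{1}{12} + 659 \cdot \frac{1}{2883} = -71 + \frac{659}{2883} = - \frac{204034}{2883}$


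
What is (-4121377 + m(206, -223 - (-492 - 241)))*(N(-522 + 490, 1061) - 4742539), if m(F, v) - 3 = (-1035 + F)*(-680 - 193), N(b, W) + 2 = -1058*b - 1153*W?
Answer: 20154962481826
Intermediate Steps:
N(b, W) = -2 - 1153*W - 1058*b (N(b, W) = -2 + (-1058*b - 1153*W) = -2 + (-1153*W - 1058*b) = -2 - 1153*W - 1058*b)
m(F, v) = 903558 - 873*F (m(F, v) = 3 + (-1035 + F)*(-680 - 193) = 3 + (-1035 + F)*(-873) = 3 + (903555 - 873*F) = 903558 - 873*F)
(-4121377 + m(206, -223 - (-492 - 241)))*(N(-522 + 490, 1061) - 4742539) = (-4121377 + (903558 - 873*206))*((-2 - 1153*1061 - 1058*(-522 + 490)) - 4742539) = (-4121377 + (903558 - 179838))*((-2 - 1223333 - 1058*(-32)) - 4742539) = (-4121377 + 723720)*((-2 - 1223333 + 33856) - 4742539) = -3397657*(-1189479 - 4742539) = -3397657*(-5932018) = 20154962481826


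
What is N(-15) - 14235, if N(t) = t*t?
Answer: -14010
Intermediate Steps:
N(t) = t²
N(-15) - 14235 = (-15)² - 14235 = 225 - 14235 = -14010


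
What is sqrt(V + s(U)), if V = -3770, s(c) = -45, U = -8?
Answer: I*sqrt(3815) ≈ 61.766*I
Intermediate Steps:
sqrt(V + s(U)) = sqrt(-3770 - 45) = sqrt(-3815) = I*sqrt(3815)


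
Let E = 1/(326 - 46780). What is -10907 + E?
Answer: -506673779/46454 ≈ -10907.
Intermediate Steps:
E = -1/46454 (E = 1/(-46454) = -1/46454 ≈ -2.1527e-5)
-10907 + E = -10907 - 1/46454 = -506673779/46454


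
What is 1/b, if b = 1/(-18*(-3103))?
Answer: 55854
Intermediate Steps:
b = 1/55854 ≈ 1.7904e-5
1/b = 1/(1/55854) = 55854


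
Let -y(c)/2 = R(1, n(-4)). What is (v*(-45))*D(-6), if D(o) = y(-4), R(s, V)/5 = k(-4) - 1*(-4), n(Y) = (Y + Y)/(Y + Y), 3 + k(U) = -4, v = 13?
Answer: -17550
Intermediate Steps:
k(U) = -7 (k(U) = -3 - 4 = -7)
n(Y) = 1 (n(Y) = (2*Y)/((2*Y)) = (2*Y)*(1/(2*Y)) = 1)
R(s, V) = -15 (R(s, V) = 5*(-7 - 1*(-4)) = 5*(-7 + 4) = 5*(-3) = -15)
y(c) = 30 (y(c) = -2*(-15) = 30)
D(o) = 30
(v*(-45))*D(-6) = (13*(-45))*30 = -585*30 = -17550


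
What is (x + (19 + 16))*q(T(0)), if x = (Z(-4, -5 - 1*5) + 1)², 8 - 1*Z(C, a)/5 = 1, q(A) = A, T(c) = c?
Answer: 0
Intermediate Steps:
Z(C, a) = 35 (Z(C, a) = 40 - 5*1 = 40 - 5 = 35)
x = 1296 (x = (35 + 1)² = 36² = 1296)
(x + (19 + 16))*q(T(0)) = (1296 + (19 + 16))*0 = (1296 + 35)*0 = 1331*0 = 0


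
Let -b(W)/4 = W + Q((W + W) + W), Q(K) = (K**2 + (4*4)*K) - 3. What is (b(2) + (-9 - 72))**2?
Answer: 366025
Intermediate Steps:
Q(K) = -3 + K**2 + 16*K (Q(K) = (K**2 + 16*K) - 3 = -3 + K**2 + 16*K)
b(W) = 12 - 196*W - 36*W**2 (b(W) = -4*(W + (-3 + ((W + W) + W)**2 + 16*((W + W) + W))) = -4*(W + (-3 + (2*W + W)**2 + 16*(2*W + W))) = -4*(W + (-3 + (3*W)**2 + 16*(3*W))) = -4*(W + (-3 + 9*W**2 + 48*W)) = -4*(-3 + 9*W**2 + 49*W) = 12 - 196*W - 36*W**2)
(b(2) + (-9 - 72))**2 = ((12 - 196*2 - 36*2**2) + (-9 - 72))**2 = ((12 - 392 - 36*4) - 81)**2 = ((12 - 392 - 144) - 81)**2 = (-524 - 81)**2 = (-605)**2 = 366025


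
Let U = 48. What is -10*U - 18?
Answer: -498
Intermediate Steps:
-10*U - 18 = -10*48 - 18 = -480 - 18 = -498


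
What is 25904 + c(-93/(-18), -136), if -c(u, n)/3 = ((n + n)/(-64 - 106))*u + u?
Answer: 258637/10 ≈ 25864.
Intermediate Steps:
c(u, n) = -3*u + 3*n*u/85 (c(u, n) = -3*(((n + n)/(-64 - 106))*u + u) = -3*(((2*n)/(-170))*u + u) = -3*(((2*n)*(-1/170))*u + u) = -3*((-n/85)*u + u) = -3*(-n*u/85 + u) = -3*(u - n*u/85) = -3*u + 3*n*u/85)
25904 + c(-93/(-18), -136) = 25904 + 3*(-93/(-18))*(-85 - 136)/85 = 25904 + (3/85)*(-93*(-1/18))*(-221) = 25904 + (3/85)*(31/6)*(-221) = 25904 - 403/10 = 258637/10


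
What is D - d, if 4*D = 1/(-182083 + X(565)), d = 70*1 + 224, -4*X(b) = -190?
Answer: -214073749/728142 ≈ -294.00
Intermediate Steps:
X(b) = 95/2 (X(b) = -¼*(-190) = 95/2)
d = 294 (d = 70 + 224 = 294)
D = -1/728142 (D = 1/(4*(-182083 + 95/2)) = 1/(4*(-364071/2)) = (¼)*(-2/364071) = -1/728142 ≈ -1.3734e-6)
D - d = -1/728142 - 1*294 = -1/728142 - 294 = -214073749/728142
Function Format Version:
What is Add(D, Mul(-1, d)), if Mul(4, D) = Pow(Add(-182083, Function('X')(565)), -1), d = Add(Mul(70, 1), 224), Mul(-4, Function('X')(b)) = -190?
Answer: Rational(-214073749, 728142) ≈ -294.00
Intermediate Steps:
Function('X')(b) = Rational(95, 2) (Function('X')(b) = Mul(Rational(-1, 4), -190) = Rational(95, 2))
d = 294 (d = Add(70, 224) = 294)
D = Rational(-1, 728142) (D = Mul(Rational(1, 4), Pow(Add(-182083, Rational(95, 2)), -1)) = Mul(Rational(1, 4), Pow(Rational(-364071, 2), -1)) = Mul(Rational(1, 4), Rational(-2, 364071)) = Rational(-1, 728142) ≈ -1.3734e-6)
Add(D, Mul(-1, d)) = Add(Rational(-1, 728142), Mul(-1, 294)) = Add(Rational(-1, 728142), -294) = Rational(-214073749, 728142)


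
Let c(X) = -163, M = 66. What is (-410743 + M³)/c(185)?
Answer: 123247/163 ≈ 756.12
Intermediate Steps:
(-410743 + M³)/c(185) = (-410743 + 66³)/(-163) = (-410743 + 287496)*(-1/163) = -123247*(-1/163) = 123247/163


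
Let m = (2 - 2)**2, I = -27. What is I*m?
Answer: 0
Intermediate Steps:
m = 0 (m = 0**2 = 0)
I*m = -27*0 = 0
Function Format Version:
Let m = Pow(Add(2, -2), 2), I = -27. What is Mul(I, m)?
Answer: 0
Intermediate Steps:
m = 0 (m = Pow(0, 2) = 0)
Mul(I, m) = Mul(-27, 0) = 0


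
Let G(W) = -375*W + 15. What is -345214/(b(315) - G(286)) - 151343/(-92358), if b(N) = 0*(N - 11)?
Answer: -1739334223/1100445570 ≈ -1.5806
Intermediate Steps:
b(N) = 0 (b(N) = 0*(-11 + N) = 0)
G(W) = 15 - 375*W
-345214/(b(315) - G(286)) - 151343/(-92358) = -345214/(0 - (15 - 375*286)) - 151343/(-92358) = -345214/(0 - (15 - 107250)) - 151343*(-1/92358) = -345214/(0 - 1*(-107235)) + 151343/92358 = -345214/(0 + 107235) + 151343/92358 = -345214/107235 + 151343/92358 = -1739334223/1100445570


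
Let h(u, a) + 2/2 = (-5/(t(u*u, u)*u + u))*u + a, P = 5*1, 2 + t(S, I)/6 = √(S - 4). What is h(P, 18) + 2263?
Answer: 289549/127 - 6*√21/127 ≈ 2279.7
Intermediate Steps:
t(S, I) = -12 + 6*√(-4 + S) (t(S, I) = -12 + 6*√(S - 4) = -12 + 6*√(-4 + S))
P = 5
h(u, a) = -1 + a - 5*u/(u + u*(-12 + 6*√(-4 + u²))) (h(u, a) = -1 + ((-5/((-12 + 6*√(-4 + u*u))*u + u))*u + a) = -1 + ((-5/((-12 + 6*√(-4 + u²))*u + u))*u + a) = -1 + ((-5/(u*(-12 + 6*√(-4 + u²)) + u))*u + a) = -1 + ((-5/(u + u*(-12 + 6*√(-4 + u²))))*u + a) = -1 + (-5*u/(u + u*(-12 + 6*√(-4 + u²))) + a) = -1 + (a - 5*u/(u + u*(-12 + 6*√(-4 + u²)))) = -1 + a - 5*u/(u + u*(-12 + 6*√(-4 + u²))))
h(P, 18) + 2263 = (6 + 18 - 6*√(-4 + 5²) + 6*18*(-2 + √(-4 + 5²)))/(-11 + 6*√(-4 + 5²)) + 2263 = (6 + 18 - 6*√(-4 + 25) + 6*18*(-2 + √(-4 + 25)))/(-11 + 6*√(-4 + 25)) + 2263 = (6 + 18 - 6*√21 + 6*18*(-2 + √21))/(-11 + 6*√21) + 2263 = (6 + 18 - 6*√21 + (-216 + 108*√21))/(-11 + 6*√21) + 2263 = (-192 + 102*√21)/(-11 + 6*√21) + 2263 = 2263 + (-192 + 102*√21)/(-11 + 6*√21)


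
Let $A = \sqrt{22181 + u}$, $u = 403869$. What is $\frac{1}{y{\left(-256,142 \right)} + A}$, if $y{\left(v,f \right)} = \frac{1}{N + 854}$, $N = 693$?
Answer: $- \frac{1547}{1019626694449} + \frac{11966045 \sqrt{17042}}{1019626694449} \approx 0.001532$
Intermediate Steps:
$A = 5 \sqrt{17042}$ ($A = \sqrt{22181 + 403869} = \sqrt{426050} = 5 \sqrt{17042} \approx 652.72$)
$y{\left(v,f \right)} = \frac{1}{1547}$ ($y{\left(v,f \right)} = \frac{1}{693 + 854} = \frac{1}{1547}$)
$\frac{1}{y{\left(-256,142 \right)} + A} = \frac{1}{\frac{1}{1547} + 5 \sqrt{17042}}$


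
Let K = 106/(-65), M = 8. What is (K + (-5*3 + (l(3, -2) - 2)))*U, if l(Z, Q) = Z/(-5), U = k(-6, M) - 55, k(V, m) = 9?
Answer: 11500/13 ≈ 884.62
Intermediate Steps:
U = -46 (U = 9 - 55 = -46)
l(Z, Q) = -Z/5 (l(Z, Q) = Z*(-1/5) = -Z/5)
K = -106/65 (K = 106*(-1/65) = -106/65 ≈ -1.6308)
(K + (-5*3 + (l(3, -2) - 2)))*U = (-106/65 + (-5*3 + (-1/5*3 - 2)))*(-46) = (-106/65 + (-15 + (-3/5 - 2)))*(-46) = (-106/65 + (-15 - 13/5))*(-46) = (-106/65 - 88/5)*(-46) = -250/13*(-46) = 11500/13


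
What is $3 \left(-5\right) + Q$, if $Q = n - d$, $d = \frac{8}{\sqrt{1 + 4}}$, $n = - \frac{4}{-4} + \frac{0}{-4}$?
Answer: $-14 - \frac{8 \sqrt{5}}{5} \approx -17.578$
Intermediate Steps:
$n = 1$ ($n = \left(-4\right) \left(- \frac{1}{4}\right) + 0 \left(- \frac{1}{4}\right) = 1 + 0 = 1$)
$d = \frac{8 \sqrt{5}}{5}$ ($d = \frac{8}{\sqrt{5}} = 8 \frac{\sqrt{5}}{5} = \frac{8 \sqrt{5}}{5} \approx 3.5777$)
$Q = 1 - \frac{8 \sqrt{5}}{5} \approx -2.5777$
$3 \left(-5\right) + Q = 3 \left(-5\right) + \left(1 - \frac{8 \sqrt{5}}{5}\right) = -15 + \left(1 - \frac{8 \sqrt{5}}{5}\right) = -14 - \frac{8 \sqrt{5}}{5}$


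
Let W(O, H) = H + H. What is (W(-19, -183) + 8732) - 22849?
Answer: -14483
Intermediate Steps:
W(O, H) = 2*H
(W(-19, -183) + 8732) - 22849 = (2*(-183) + 8732) - 22849 = (-366 + 8732) - 22849 = 8366 - 22849 = -14483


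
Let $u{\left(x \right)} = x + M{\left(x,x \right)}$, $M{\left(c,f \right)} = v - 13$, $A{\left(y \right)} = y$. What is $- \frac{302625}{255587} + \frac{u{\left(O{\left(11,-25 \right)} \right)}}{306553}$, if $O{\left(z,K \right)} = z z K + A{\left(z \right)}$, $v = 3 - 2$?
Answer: $- \frac{93544007887}{78350961611} \approx -1.1939$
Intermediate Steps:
$v = 1$
$M{\left(c,f \right)} = -12$ ($M{\left(c,f \right)} = 1 - 13 = -12$)
$O{\left(z,K \right)} = z + K z^{2}$ ($O{\left(z,K \right)} = z z K + z = z^{2} K + z = K z^{2} + z = z + K z^{2}$)
$u{\left(x \right)} = -12 + x$ ($u{\left(x \right)} = x - 12 = -12 + x$)
$- \frac{302625}{255587} + \frac{u{\left(O{\left(11,-25 \right)} \right)}}{306553} = - \frac{302625}{255587} + \frac{-12 + 11 \left(1 - 275\right)}{306553} = \left(-302625\right) \frac{1}{255587} + \left(-12 + 11 \left(1 - 275\right)\right) \frac{1}{306553} = - \frac{302625}{255587} + \left(-12 + 11 \left(-274\right)\right) \frac{1}{306553} = - \frac{302625}{255587} + \left(-12 - 3014\right) \frac{1}{306553} = - \frac{302625}{255587} - \frac{3026}{306553} = - \frac{93544007887}{78350961611}$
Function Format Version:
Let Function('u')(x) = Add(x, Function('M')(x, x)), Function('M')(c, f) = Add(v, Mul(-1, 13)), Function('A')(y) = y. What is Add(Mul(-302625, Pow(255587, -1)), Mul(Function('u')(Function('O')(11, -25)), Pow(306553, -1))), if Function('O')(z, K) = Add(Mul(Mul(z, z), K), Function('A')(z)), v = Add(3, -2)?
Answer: Rational(-93544007887, 78350961611) ≈ -1.1939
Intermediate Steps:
v = 1
Function('M')(c, f) = -12 (Function('M')(c, f) = Add(1, Mul(-1, 13)) = Add(1, -13) = -12)
Function('O')(z, K) = Add(z, Mul(K, Pow(z, 2))) (Function('O')(z, K) = Add(Mul(Mul(z, z), K), z) = Add(Mul(Pow(z, 2), K), z) = Add(Mul(K, Pow(z, 2)), z) = Add(z, Mul(K, Pow(z, 2))))
Function('u')(x) = Add(-12, x) (Function('u')(x) = Add(x, -12) = Add(-12, x))
Add(Mul(-302625, Pow(255587, -1)), Mul(Function('u')(Function('O')(11, -25)), Pow(306553, -1))) = Add(Mul(-302625, Pow(255587, -1)), Mul(Add(-12, Mul(11, Add(1, Mul(-25, 11)))), Pow(306553, -1))) = Add(Mul(-302625, Rational(1, 255587)), Mul(Add(-12, Mul(11, Add(1, -275))), Rational(1, 306553))) = Add(Rational(-302625, 255587), Mul(Add(-12, Mul(11, -274)), Rational(1, 306553))) = Add(Rational(-302625, 255587), Mul(Add(-12, -3014), Rational(1, 306553))) = Add(Rational(-302625, 255587), Mul(-3026, Rational(1, 306553))) = Add(Rational(-302625, 255587), Rational(-3026, 306553)) = Rational(-93544007887, 78350961611)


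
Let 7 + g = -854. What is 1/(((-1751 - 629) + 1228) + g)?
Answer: -1/2013 ≈ -0.00049677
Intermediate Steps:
g = -861 (g = -7 - 854 = -861)
1/(((-1751 - 629) + 1228) + g) = 1/(((-1751 - 629) + 1228) - 861) = 1/((-2380 + 1228) - 861) = 1/(-1152 - 861) = 1/(-2013) = -1/2013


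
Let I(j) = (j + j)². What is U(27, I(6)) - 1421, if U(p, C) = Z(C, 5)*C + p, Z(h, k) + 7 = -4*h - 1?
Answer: -85490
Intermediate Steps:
I(j) = 4*j² (I(j) = (2*j)² = 4*j²)
Z(h, k) = -8 - 4*h (Z(h, k) = -7 + (-4*h - 1) = -7 + (-1 - 4*h) = -8 - 4*h)
U(p, C) = p + C*(-8 - 4*C) (U(p, C) = (-8 - 4*C)*C + p = C*(-8 - 4*C) + p = p + C*(-8 - 4*C))
U(27, I(6)) - 1421 = (27 - 4*4*6²*(2 + 4*6²)) - 1421 = (27 - 4*4*36*(2 + 4*36)) - 1421 = (27 - 4*144*(2 + 144)) - 1421 = (27 - 4*144*146) - 1421 = (27 - 84096) - 1421 = -84069 - 1421 = -85490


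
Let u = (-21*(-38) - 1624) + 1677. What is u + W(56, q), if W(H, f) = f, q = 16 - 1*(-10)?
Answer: 877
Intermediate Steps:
q = 26 (q = 16 + 10 = 26)
u = 851 (u = (798 - 1624) + 1677 = -826 + 1677 = 851)
u + W(56, q) = 851 + 26 = 877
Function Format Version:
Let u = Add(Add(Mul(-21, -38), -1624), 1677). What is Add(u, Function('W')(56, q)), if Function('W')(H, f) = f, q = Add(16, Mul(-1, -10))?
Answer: 877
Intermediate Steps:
q = 26 (q = Add(16, 10) = 26)
u = 851 (u = Add(Add(798, -1624), 1677) = Add(-826, 1677) = 851)
Add(u, Function('W')(56, q)) = Add(851, 26) = 877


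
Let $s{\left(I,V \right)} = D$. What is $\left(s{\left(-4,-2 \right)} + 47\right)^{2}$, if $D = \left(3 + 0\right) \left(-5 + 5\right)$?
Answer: $2209$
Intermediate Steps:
$D = 0$ ($D = 3 \cdot 0 = 0$)
$s{\left(I,V \right)} = 0$
$\left(s{\left(-4,-2 \right)} + 47\right)^{2} = \left(0 + 47\right)^{2} = 47^{2} = 2209$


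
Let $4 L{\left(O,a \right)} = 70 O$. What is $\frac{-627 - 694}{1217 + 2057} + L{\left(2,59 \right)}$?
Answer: $\frac{113269}{3274} \approx 34.596$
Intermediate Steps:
$L{\left(O,a \right)} = \frac{35 O}{2}$ ($L{\left(O,a \right)} = \frac{70 O}{4} = \frac{35 O}{2}$)
$\frac{-627 - 694}{1217 + 2057} + L{\left(2,59 \right)} = \frac{-627 - 694}{1217 + 2057} + \frac{35}{2} \cdot 2 = - \frac{1321}{3274} + 35 = \frac{113269}{3274}$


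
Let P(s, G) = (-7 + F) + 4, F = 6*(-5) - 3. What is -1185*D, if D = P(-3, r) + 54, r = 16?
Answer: -21330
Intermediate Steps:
F = -33 (F = -30 - 3 = -33)
P(s, G) = -36 (P(s, G) = (-7 - 33) + 4 = -40 + 4 = -36)
D = 18 (D = -36 + 54 = 18)
-1185*D = -1185*18 = -21330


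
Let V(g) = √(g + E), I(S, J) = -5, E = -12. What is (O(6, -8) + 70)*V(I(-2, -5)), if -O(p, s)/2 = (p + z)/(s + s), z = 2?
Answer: 71*I*√17 ≈ 292.74*I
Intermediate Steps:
V(g) = √(-12 + g) (V(g) = √(g - 12) = √(-12 + g))
O(p, s) = -(2 + p)/s (O(p, s) = -2*(p + 2)/(s + s) = -2*(2 + p)/(2*s) = -2*(2 + p)*1/(2*s) = -(2 + p)/s)
(O(6, -8) + 70)*V(I(-2, -5)) = ((-2 - 1*6)/(-8) + 70)*√(-12 - 5) = (-(-2 - 6)/8 + 70)*√(-17) = (-⅛*(-8) + 70)*(I*√17) = (1 + 70)*(I*√17) = 71*(I*√17) = 71*I*√17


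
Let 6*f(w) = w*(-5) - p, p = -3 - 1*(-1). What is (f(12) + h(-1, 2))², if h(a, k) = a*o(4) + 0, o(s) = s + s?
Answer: 2809/9 ≈ 312.11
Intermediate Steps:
o(s) = 2*s
p = -2 (p = -3 + 1 = -2)
h(a, k) = 8*a (h(a, k) = a*(2*4) + 0 = a*8 + 0 = 8*a + 0 = 8*a)
f(w) = ⅓ - 5*w/6 (f(w) = (w*(-5) - 1*(-2))/6 = (-5*w + 2)/6 = (2 - 5*w)/6 = ⅓ - 5*w/6)
(f(12) + h(-1, 2))² = ((⅓ - ⅚*12) + 8*(-1))² = ((⅓ - 10) - 8)² = (-29/3 - 8)² = (-53/3)² = 2809/9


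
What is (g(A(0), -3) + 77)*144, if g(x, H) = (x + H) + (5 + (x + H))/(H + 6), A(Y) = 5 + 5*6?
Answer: 17472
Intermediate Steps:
A(Y) = 35 (A(Y) = 5 + 30 = 35)
g(x, H) = H + x + (5 + H + x)/(6 + H) (g(x, H) = (H + x) + (5 + (H + x))/(6 + H) = (H + x) + (5 + H + x)/(6 + H) = H + x + (5 + H + x)/(6 + H))
(g(A(0), -3) + 77)*144 = ((5 + (-3)**2 + 7*(-3) + 7*35 - 3*35)/(6 - 3) + 77)*144 = ((5 + 9 - 21 + 245 - 105)/3 + 77)*144 = ((1/3)*133 + 77)*144 = (133/3 + 77)*144 = (364/3)*144 = 17472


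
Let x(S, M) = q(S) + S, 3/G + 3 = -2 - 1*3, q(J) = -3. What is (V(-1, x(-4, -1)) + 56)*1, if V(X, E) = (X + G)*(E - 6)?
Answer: 591/8 ≈ 73.875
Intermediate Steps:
G = -3/8 (G = 3/(-3 + (-2 - 1*3)) = 3/(-3 + (-2 - 3)) = 3/(-3 - 5) = 3/(-8) = 3*(-⅛) = -3/8 ≈ -0.37500)
x(S, M) = -3 + S
V(X, E) = (-6 + E)*(-3/8 + X) (V(X, E) = (X - 3/8)*(E - 6) = (-3/8 + X)*(-6 + E) = (-6 + E)*(-3/8 + X))
(V(-1, x(-4, -1)) + 56)*1 = ((9/4 - 6*(-1) - 3*(-3 - 4)/8 + (-3 - 4)*(-1)) + 56)*1 = ((9/4 + 6 - 3/8*(-7) - 7*(-1)) + 56)*1 = ((9/4 + 6 + 21/8 + 7) + 56)*1 = (143/8 + 56)*1 = (591/8)*1 = 591/8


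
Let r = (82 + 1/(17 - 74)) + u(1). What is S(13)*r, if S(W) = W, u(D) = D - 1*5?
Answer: 57785/57 ≈ 1013.8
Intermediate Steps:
u(D) = -5 + D (u(D) = D - 5 = -5 + D)
r = 4445/57 (r = (82 + 1/(17 - 74)) + (-5 + 1) = (82 + 1/(-57)) - 4 = (82 - 1/57) - 4 = 4673/57 - 4 = 4445/57 ≈ 77.982)
S(13)*r = 13*(4445/57) = 57785/57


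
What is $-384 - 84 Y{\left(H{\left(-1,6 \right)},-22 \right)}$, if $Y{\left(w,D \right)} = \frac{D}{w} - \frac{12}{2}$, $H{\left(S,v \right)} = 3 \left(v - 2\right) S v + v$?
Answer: $92$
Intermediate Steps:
$H{\left(S,v \right)} = v + S v \left(-6 + 3 v\right)$ ($H{\left(S,v \right)} = 3 \left(-2 + v\right) S v + v = \left(-6 + 3 v\right) S v + v = S \left(-6 + 3 v\right) v + v = S v \left(-6 + 3 v\right) + v = v + S v \left(-6 + 3 v\right)$)
$Y{\left(w,D \right)} = -6 + \frac{D}{w}$ ($Y{\left(w,D \right)} = \frac{D}{w} - 6 = -6 + \frac{D}{w}$)
$-384 - 84 Y{\left(H{\left(-1,6 \right)},-22 \right)} = -384 - 84 \left(-6 - \frac{22}{6 \left(1 - -6 + 3 \left(-1\right) 6\right)}\right) = -384 - 84 \left(-6 - \frac{22}{6 \left(1 + 6 - 18\right)}\right) = -384 - 84 \left(-6 - \frac{22}{6 \left(-11\right)}\right) = -384 - 84 \left(-6 - \frac{22}{-66}\right) = -384 - 84 \left(-6 - - \frac{1}{3}\right) = -384 - 84 \left(-6 + \frac{1}{3}\right) = -384 - -476 = -384 + 476 = 92$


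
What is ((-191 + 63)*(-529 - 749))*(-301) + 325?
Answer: -49238459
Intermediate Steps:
((-191 + 63)*(-529 - 749))*(-301) + 325 = -128*(-1278)*(-301) + 325 = 163584*(-301) + 325 = -49238784 + 325 = -49238459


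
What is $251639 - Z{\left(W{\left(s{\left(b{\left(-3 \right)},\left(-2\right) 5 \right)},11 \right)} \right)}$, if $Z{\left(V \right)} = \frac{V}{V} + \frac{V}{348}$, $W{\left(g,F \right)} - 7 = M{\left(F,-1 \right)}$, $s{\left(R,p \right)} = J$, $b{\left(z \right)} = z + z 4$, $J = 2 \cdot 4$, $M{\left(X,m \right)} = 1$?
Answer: $\frac{21892504}{87} \approx 2.5164 \cdot 10^{5}$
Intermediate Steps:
$J = 8$
$b{\left(z \right)} = 5 z$ ($b{\left(z \right)} = z + 4 z = 5 z$)
$s{\left(R,p \right)} = 8$
$W{\left(g,F \right)} = 8$ ($W{\left(g,F \right)} = 7 + 1 = 8$)
$Z{\left(V \right)} = 1 + \frac{V}{348}$ ($Z{\left(V \right)} = 1 + V \frac{1}{348} = 1 + \frac{V}{348}$)
$251639 - Z{\left(W{\left(s{\left(b{\left(-3 \right)},\left(-2\right) 5 \right)},11 \right)} \right)} = 251639 - \left(1 + \frac{1}{348} \cdot 8\right) = 251639 - \left(1 + \frac{2}{87}\right) = 251639 - \frac{89}{87} = \frac{21892504}{87}$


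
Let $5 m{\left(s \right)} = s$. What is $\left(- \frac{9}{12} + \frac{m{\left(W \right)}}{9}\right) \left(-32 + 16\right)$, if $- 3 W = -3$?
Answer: $\frac{524}{45} \approx 11.644$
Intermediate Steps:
$W = 1$ ($W = \left(- \frac{1}{3}\right) \left(-3\right) = 1$)
$m{\left(s \right)} = \frac{s}{5}$
$\left(- \frac{9}{12} + \frac{m{\left(W \right)}}{9}\right) \left(-32 + 16\right) = \left(- \frac{9}{12} + \frac{\frac{1}{5} \cdot 1}{9}\right) \left(-32 + 16\right) = \left(\left(-9\right) \frac{1}{12} + \frac{1}{5} \cdot \frac{1}{9}\right) \left(-16\right) = \left(- \frac{3}{4} + \frac{1}{45}\right) \left(-16\right) = \left(- \frac{131}{180}\right) \left(-16\right) = \frac{524}{45}$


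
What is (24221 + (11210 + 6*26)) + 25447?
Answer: 61034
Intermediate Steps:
(24221 + (11210 + 6*26)) + 25447 = (24221 + (11210 + 156)) + 25447 = (24221 + 11366) + 25447 = 35587 + 25447 = 61034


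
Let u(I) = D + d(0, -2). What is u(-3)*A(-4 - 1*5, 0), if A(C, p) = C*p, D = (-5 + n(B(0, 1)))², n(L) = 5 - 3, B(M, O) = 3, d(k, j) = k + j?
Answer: 0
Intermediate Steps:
d(k, j) = j + k
n(L) = 2
D = 9 (D = (-5 + 2)² = (-3)² = 9)
u(I) = 7 (u(I) = 9 + (-2 + 0) = 9 - 2 = 7)
u(-3)*A(-4 - 1*5, 0) = 7*((-4 - 1*5)*0) = 7*((-4 - 5)*0) = 7*(-9*0) = 7*0 = 0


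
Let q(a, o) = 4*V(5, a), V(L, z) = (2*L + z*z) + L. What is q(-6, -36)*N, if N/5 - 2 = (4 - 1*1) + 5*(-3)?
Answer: -10200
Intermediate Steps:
V(L, z) = z**2 + 3*L (V(L, z) = (2*L + z**2) + L = (z**2 + 2*L) + L = z**2 + 3*L)
q(a, o) = 60 + 4*a**2 (q(a, o) = 4*(a**2 + 3*5) = 4*(a**2 + 15) = 4*(15 + a**2) = 60 + 4*a**2)
N = -50 (N = 10 + 5*((4 - 1*1) + 5*(-3)) = 10 + 5*((4 - 1) - 15) = 10 + 5*(3 - 15) = 10 + 5*(-12) = 10 - 60 = -50)
q(-6, -36)*N = (60 + 4*(-6)**2)*(-50) = (60 + 4*36)*(-50) = (60 + 144)*(-50) = 204*(-50) = -10200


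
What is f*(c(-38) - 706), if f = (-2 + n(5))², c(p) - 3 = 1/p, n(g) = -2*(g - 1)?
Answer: -1335750/19 ≈ -70303.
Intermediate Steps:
n(g) = 2 - 2*g (n(g) = -2*(-1 + g) = 2 - 2*g)
c(p) = 3 + 1/p
f = 100 (f = (-2 + (2 - 2*5))² = (-2 + (2 - 10))² = (-2 - 8)² = (-10)² = 100)
f*(c(-38) - 706) = 100*((3 + 1/(-38)) - 706) = 100*((3 - 1/38) - 706) = 100*(113/38 - 706) = 100*(-26715/38) = -1335750/19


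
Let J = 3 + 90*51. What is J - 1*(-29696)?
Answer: 34289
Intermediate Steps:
J = 4593 (J = 3 + 4590 = 4593)
J - 1*(-29696) = 4593 - 1*(-29696) = 4593 + 29696 = 34289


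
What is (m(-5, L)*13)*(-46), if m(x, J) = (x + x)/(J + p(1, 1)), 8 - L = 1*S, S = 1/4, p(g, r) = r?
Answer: 4784/7 ≈ 683.43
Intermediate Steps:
S = ¼ ≈ 0.25000
L = 31/4 (L = 8 - 1/4 = 8 - 1*¼ = 8 - ¼ = 31/4 ≈ 7.7500)
m(x, J) = 2*x/(1 + J) (m(x, J) = (x + x)/(J + 1) = (2*x)/(1 + J) = 2*x/(1 + J))
(m(-5, L)*13)*(-46) = ((2*(-5)/(1 + 31/4))*13)*(-46) = ((2*(-5)/(35/4))*13)*(-46) = ((2*(-5)*(4/35))*13)*(-46) = -8/7*13*(-46) = -104/7*(-46) = 4784/7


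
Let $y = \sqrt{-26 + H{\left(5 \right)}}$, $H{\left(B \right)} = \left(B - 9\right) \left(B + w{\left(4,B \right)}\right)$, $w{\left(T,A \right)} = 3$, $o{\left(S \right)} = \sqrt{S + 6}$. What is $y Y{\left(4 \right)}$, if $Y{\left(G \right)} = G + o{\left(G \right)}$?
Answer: $i \sqrt{58} \left(4 + \sqrt{10}\right) \approx 54.546 i$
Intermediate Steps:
$o{\left(S \right)} = \sqrt{6 + S}$
$Y{\left(G \right)} = G + \sqrt{6 + G}$
$H{\left(B \right)} = \left(-9 + B\right) \left(3 + B\right)$ ($H{\left(B \right)} = \left(B - 9\right) \left(B + 3\right) = \left(-9 + B\right) \left(3 + B\right)$)
$y = i \sqrt{58}$ ($y = \sqrt{-26 - \left(57 - 25\right)} = \sqrt{-26 - 32} = \sqrt{-58} = i \sqrt{58} \approx 7.6158 i$)
$y Y{\left(4 \right)} = i \sqrt{58} \left(4 + \sqrt{6 + 4}\right) = i \sqrt{58} \left(4 + \sqrt{10}\right)$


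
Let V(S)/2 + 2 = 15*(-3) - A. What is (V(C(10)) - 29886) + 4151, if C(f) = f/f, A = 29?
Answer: -25887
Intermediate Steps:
C(f) = 1
V(S) = -152 (V(S) = -4 + 2*(15*(-3) - 1*29) = -4 + 2*(-45 - 29) = -4 + 2*(-74) = -4 - 148 = -152)
(V(C(10)) - 29886) + 4151 = (-152 - 29886) + 4151 = -30038 + 4151 = -25887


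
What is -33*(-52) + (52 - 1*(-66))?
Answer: 1834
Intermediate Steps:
-33*(-52) + (52 - 1*(-66)) = 1716 + (52 + 66) = 1716 + 118 = 1834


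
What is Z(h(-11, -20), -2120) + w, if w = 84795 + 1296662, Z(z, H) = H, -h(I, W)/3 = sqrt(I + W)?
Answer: 1379337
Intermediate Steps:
h(I, W) = -3*sqrt(I + W)
w = 1381457
Z(h(-11, -20), -2120) + w = -2120 + 1381457 = 1379337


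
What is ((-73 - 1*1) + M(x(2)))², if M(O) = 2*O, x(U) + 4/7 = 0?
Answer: 276676/49 ≈ 5646.4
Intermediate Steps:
x(U) = -4/7 (x(U) = -4/7 + 0 = -4/7)
((-73 - 1*1) + M(x(2)))² = ((-73 - 1*1) + 2*(-4/7))² = ((-73 - 1) - 8/7)² = (-74 - 8/7)² = (-526/7)² = 276676/49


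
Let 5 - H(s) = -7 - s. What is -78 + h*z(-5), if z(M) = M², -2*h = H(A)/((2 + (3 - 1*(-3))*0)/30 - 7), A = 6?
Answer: -4737/104 ≈ -45.548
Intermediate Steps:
H(s) = 12 + s (H(s) = 5 - (-7 - s) = 5 + (7 + s) = 12 + s)
h = 135/104 (h = -(12 + 6)/(2*((2 + (3 - 1*(-3))*0)/30 - 7)) = -9/((2 + (3 + 3)*0)*(1/30) - 7) = -9/((2 + 6*0)*(1/30) - 7) = -9/((2 + 0)*(1/30) - 7) = -9/(2*(1/30) - 7) = -9/(1/15 - 7) = -9/(-104/15) = -9*(-15)/104 = -½*(-135/52) = 135/104 ≈ 1.2981)
-78 + h*z(-5) = -78 + (135/104)*(-5)² = -78 + (135/104)*25 = -78 + 3375/104 = -4737/104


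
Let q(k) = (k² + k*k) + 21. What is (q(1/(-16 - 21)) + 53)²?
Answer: 10263310864/1874161 ≈ 5476.2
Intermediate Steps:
q(k) = 21 + 2*k² (q(k) = (k² + k²) + 21 = 2*k² + 21 = 21 + 2*k²)
(q(1/(-16 - 21)) + 53)² = ((21 + 2*(1/(-16 - 21))²) + 53)² = ((21 + 2*(1/(-37))²) + 53)² = ((21 + 2*(-1/37)²) + 53)² = ((21 + 2*(1/1369)) + 53)² = ((21 + 2/1369) + 53)² = (28751/1369 + 53)² = (101308/1369)² = 10263310864/1874161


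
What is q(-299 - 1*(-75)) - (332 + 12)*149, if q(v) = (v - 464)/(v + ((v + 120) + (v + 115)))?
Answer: -22398184/437 ≈ -51254.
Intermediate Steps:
q(v) = (-464 + v)/(235 + 3*v) (q(v) = (-464 + v)/(v + ((120 + v) + (115 + v))) = (-464 + v)/(v + (235 + 2*v)) = (-464 + v)/(235 + 3*v))
q(-299 - 1*(-75)) - (332 + 12)*149 = (-464 + (-299 - 1*(-75)))/(235 + 3*(-299 - 1*(-75))) - (332 + 12)*149 = (-464 + (-299 + 75))/(235 + 3*(-299 + 75)) - 344*149 = (-464 - 224)/(235 + 3*(-224)) - 1*51256 = -688/(235 - 672) - 51256 = -688/(-437) - 51256 = -1/437*(-688) - 51256 = 688/437 - 51256 = -22398184/437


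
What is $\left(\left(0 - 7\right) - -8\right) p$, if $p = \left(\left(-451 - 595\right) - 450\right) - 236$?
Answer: $-1732$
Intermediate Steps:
$p = -1732$ ($p = \left(-1046 - 450\right) - 236 = -1496 - 236 = -1732$)
$\left(\left(0 - 7\right) - -8\right) p = \left(\left(0 - 7\right) - -8\right) \left(-1732\right) = \left(-7 + \left(-4 + 12\right)\right) \left(-1732\right) = \left(-7 + 8\right) \left(-1732\right) = 1 \left(-1732\right) = -1732$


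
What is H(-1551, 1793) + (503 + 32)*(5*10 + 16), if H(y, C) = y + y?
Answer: 32208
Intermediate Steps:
H(y, C) = 2*y
H(-1551, 1793) + (503 + 32)*(5*10 + 16) = 2*(-1551) + (503 + 32)*(5*10 + 16) = -3102 + 535*(50 + 16) = -3102 + 535*66 = -3102 + 35310 = 32208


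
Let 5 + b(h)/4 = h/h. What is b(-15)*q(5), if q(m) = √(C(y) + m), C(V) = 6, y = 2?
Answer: -16*√11 ≈ -53.066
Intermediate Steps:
b(h) = -16 (b(h) = -20 + 4*(h/h) = -20 + 4*1 = -20 + 4 = -16)
q(m) = √(6 + m)
b(-15)*q(5) = -16*√(6 + 5) = -16*√11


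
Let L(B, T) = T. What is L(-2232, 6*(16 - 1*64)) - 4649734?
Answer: -4650022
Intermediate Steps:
L(-2232, 6*(16 - 1*64)) - 4649734 = 6*(16 - 1*64) - 4649734 = 6*(16 - 64) - 4649734 = 6*(-48) - 4649734 = -288 - 4649734 = -4650022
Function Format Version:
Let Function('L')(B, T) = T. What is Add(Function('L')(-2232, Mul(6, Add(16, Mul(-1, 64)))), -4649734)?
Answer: -4650022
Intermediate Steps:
Add(Function('L')(-2232, Mul(6, Add(16, Mul(-1, 64)))), -4649734) = Add(Mul(6, Add(16, Mul(-1, 64))), -4649734) = Add(Mul(6, Add(16, -64)), -4649734) = Add(Mul(6, -48), -4649734) = Add(-288, -4649734) = -4650022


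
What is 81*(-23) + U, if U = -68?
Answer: -1931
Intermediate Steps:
81*(-23) + U = 81*(-23) - 68 = -1863 - 68 = -1931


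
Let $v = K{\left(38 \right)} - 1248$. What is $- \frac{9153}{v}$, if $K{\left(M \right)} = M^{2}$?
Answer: $- \frac{9153}{196} \approx -46.699$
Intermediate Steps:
$v = 196$ ($v = 38^{2} - 1248 = 1444 - 1248 = 196$)
$- \frac{9153}{v} = - \frac{9153}{196}$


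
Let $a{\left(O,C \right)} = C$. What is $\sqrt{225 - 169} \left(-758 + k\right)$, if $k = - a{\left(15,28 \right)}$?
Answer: $- 1572 \sqrt{14} \approx -5881.9$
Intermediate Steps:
$k = -28$ ($k = \left(-1\right) 28 = -28$)
$\sqrt{225 - 169} \left(-758 + k\right) = \sqrt{225 - 169} \left(-758 - 28\right) = \sqrt{225 - 169} \left(-786\right) = \sqrt{56} \left(-786\right) = 2 \sqrt{14} \left(-786\right) = - 1572 \sqrt{14}$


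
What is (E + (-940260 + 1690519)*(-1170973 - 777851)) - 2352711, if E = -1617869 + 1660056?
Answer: -1462125055940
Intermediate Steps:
E = 42187
(E + (-940260 + 1690519)*(-1170973 - 777851)) - 2352711 = (42187 + (-940260 + 1690519)*(-1170973 - 777851)) - 2352711 = (42187 + 750259*(-1948824)) - 2352711 = (42187 - 1462122745416) - 2352711 = -1462122703229 - 2352711 = -1462125055940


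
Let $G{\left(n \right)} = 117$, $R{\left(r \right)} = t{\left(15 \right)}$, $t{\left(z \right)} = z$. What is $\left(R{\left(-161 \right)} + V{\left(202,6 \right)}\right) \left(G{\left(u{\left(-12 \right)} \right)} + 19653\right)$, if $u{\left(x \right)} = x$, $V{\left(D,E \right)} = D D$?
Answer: $806991630$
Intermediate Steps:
$V{\left(D,E \right)} = D^{2}$
$R{\left(r \right)} = 15$
$\left(R{\left(-161 \right)} + V{\left(202,6 \right)}\right) \left(G{\left(u{\left(-12 \right)} \right)} + 19653\right) = \left(15 + 202^{2}\right) \left(117 + 19653\right) = \left(15 + 40804\right) 19770 = 40819 \cdot 19770 = 806991630$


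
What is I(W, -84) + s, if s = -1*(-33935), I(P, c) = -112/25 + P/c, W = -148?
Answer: 17814448/525 ≈ 33932.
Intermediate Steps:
I(P, c) = -112/25 + P/c (I(P, c) = -112*1/25 + P/c = -112/25 + P/c)
s = 33935
I(W, -84) + s = (-112/25 - 148/(-84)) + 33935 = (-112/25 - 148*(-1/84)) + 33935 = (-112/25 + 37/21) + 33935 = -1427/525 + 33935 = 17814448/525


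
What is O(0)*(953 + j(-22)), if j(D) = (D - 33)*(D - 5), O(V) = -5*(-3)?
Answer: 36570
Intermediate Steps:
O(V) = 15
j(D) = (-33 + D)*(-5 + D)
O(0)*(953 + j(-22)) = 15*(953 + (165 + (-22)² - 38*(-22))) = 15*(953 + (165 + 484 + 836)) = 15*(953 + 1485) = 15*2438 = 36570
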